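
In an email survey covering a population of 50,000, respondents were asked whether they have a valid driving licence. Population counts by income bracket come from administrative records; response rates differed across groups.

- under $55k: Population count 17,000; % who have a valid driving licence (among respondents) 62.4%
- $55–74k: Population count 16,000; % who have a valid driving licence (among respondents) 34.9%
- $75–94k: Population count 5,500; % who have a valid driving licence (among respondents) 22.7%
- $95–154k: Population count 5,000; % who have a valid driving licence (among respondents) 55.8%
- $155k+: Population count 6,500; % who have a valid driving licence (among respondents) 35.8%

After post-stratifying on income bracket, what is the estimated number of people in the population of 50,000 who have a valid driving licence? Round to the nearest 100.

22,600

Apply each group's respondent rate to its population count:
  under $55k: 17,000 × 62.4% = 10,608
  $55–74k: 16,000 × 34.9% = 5584
  $75–94k: 5,500 × 22.7% = 1248.5
  $95–154k: 5,000 × 55.8% = 2790
  $155k+: 6,500 × 35.8% = 2327
Estimated total = 22557.5 → 22,600.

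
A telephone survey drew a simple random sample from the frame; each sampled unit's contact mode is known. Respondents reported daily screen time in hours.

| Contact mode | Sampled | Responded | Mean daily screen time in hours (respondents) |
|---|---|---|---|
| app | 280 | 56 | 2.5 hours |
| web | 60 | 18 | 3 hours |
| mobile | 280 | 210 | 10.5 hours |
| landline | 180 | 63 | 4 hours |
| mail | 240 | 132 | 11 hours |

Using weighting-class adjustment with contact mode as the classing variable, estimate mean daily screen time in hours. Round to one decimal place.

Response rates by class: app 56/280 = 20%, web 18/60 = 30%, mobile 210/280 = 75%, landline 63/180 = 35%, mail 132/240 = 55%.
Weighting each respondent by the inverse class response rate inflates each class back to its sampled size, so the class weight is n_sampled:
  app: 280 × 2.5 = 700
  web: 60 × 3 = 180
  mobile: 280 × 10.5 = 2940
  landline: 180 × 4 = 720
  mail: 240 × 11 = 2640
Adjusted estimate = 7180 / 1,040 = 6.90385 → 6.9.

6.9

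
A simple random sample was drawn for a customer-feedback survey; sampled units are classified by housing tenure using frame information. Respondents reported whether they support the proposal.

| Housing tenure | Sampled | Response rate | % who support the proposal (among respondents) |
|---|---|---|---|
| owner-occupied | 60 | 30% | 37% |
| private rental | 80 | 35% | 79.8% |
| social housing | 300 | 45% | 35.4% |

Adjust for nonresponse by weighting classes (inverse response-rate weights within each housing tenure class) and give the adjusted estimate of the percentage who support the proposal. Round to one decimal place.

Each respondent's weight = sampled/responded in their class; summing within a class gives n_sampled, so:
  owner-occupied: 60 × 37 = 2220
  private rental: 80 × 79.8 = 6384
  social housing: 300 × 35.4 = 10,620
Adjusted estimate = 19,224 / 440 = 43.6909 → 43.7%.

43.7%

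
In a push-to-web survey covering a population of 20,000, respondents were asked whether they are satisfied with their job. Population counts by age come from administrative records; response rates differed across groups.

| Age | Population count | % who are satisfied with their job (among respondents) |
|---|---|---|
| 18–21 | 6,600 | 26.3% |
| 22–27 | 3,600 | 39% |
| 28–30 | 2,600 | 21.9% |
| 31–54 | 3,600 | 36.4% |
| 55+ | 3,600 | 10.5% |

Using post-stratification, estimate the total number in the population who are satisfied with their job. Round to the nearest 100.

5,400

Estimated count per cell = population count × respondent percentage:
  18–21: 6,600 × 26.3% = 1735.8
  22–27: 3,600 × 39% = 1404
  28–30: 2,600 × 21.9% = 569.4
  31–54: 3,600 × 36.4% = 1310.4
  55+: 3,600 × 10.5% = 378
Estimated total = 5397.6 → 5,400.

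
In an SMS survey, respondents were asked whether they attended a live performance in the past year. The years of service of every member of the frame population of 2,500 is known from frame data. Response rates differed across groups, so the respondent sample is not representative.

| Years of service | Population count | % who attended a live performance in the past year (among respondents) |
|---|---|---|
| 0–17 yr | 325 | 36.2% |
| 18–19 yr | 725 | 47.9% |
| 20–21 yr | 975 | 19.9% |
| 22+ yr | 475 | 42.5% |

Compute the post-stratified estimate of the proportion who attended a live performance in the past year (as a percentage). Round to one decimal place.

34.4%

Each cell contributes population-share × respondent value:
  0–17 yr: (325/2,500) × 36.2 = 4.706
  18–19 yr: (725/2,500) × 47.9 = 13.891
  20–21 yr: (975/2,500) × 19.9 = 7.761
  22+ yr: (475/2,500) × 42.5 = 8.075
Post-stratified estimate = 34.433 → 34.4%.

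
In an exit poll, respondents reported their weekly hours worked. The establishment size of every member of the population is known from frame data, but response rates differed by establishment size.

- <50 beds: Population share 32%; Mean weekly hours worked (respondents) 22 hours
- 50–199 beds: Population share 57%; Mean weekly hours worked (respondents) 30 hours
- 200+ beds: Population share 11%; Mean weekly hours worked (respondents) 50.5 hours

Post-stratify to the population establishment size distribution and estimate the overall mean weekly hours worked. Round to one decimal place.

Weight each group's respondent value by its population share:
  <50 beds: 0.32 × 22 = 7.04
  50–199 beds: 0.57 × 30 = 17.1
  200+ beds: 0.11 × 50.5 = 5.555
Post-stratified estimate = 29.695 → 29.7.

29.7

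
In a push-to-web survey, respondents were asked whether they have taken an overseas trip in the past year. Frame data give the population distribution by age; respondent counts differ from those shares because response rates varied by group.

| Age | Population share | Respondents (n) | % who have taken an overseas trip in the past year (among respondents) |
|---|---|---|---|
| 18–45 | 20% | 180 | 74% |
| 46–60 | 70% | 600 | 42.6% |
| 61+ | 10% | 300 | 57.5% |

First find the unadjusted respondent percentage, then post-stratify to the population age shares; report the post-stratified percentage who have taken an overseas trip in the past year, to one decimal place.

Without adjustment, the pooled respondent share is:
  (180/1080)×74 + (600/1080)×42.6 + (300/1080)×57.5 = 51.9722%
Post-stratifying to population shares instead:
  0.2×74 + 0.7×42.6 + 0.1×57.5 = 50.37%

50.4%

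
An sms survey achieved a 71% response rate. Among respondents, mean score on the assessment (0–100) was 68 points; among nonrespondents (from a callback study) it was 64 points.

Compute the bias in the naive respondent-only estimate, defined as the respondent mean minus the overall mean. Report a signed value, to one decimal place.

Nonresponse fraction = 1 − 0.71 = 0.29.
Bias = (nonresponse fraction) × (respondent mean − nonrespondent mean)
     = 0.29 × (68 − 64) = 0.29 × 4 = 1.16.

+1.2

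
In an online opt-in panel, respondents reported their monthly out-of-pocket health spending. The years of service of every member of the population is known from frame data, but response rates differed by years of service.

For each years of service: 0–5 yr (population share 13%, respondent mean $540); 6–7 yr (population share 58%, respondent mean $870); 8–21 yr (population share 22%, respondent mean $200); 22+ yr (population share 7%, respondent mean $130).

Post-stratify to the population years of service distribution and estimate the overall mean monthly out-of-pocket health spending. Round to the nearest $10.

$630

Each cell contributes population-share × respondent value:
  0–5 yr: 0.13 × 540 = 70.2
  6–7 yr: 0.58 × 870 = 504.6
  8–21 yr: 0.22 × 200 = 44
  22+ yr: 0.07 × 130 = 9.1
Post-stratified estimate = 627.9 → $630.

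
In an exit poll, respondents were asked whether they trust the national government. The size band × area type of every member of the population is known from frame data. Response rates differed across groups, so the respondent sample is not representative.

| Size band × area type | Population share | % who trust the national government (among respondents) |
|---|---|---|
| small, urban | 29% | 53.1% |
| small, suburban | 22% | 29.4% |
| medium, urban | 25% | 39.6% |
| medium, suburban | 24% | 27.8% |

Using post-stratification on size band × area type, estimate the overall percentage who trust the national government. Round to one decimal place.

Weight each group's respondent value by its population share:
  small, urban: 0.29 × 53.1 = 15.399
  small, suburban: 0.22 × 29.4 = 6.468
  medium, urban: 0.25 × 39.6 = 9.9
  medium, suburban: 0.24 × 27.8 = 6.672
Post-stratified estimate = 38.439 → 38.4%.

38.4%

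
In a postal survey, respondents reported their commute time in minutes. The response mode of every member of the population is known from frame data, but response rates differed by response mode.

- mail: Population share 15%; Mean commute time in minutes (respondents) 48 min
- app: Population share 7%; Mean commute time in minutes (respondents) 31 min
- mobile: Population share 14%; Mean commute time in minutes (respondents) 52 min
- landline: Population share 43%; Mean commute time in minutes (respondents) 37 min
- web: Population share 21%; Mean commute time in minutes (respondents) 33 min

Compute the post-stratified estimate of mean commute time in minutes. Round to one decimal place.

Post-stratification weights by population share, not respondent share:
  mail: 0.15 × 48 = 7.2
  app: 0.07 × 31 = 2.17
  mobile: 0.14 × 52 = 7.28
  landline: 0.43 × 37 = 15.91
  web: 0.21 × 33 = 6.93
Post-stratified estimate = 39.49 → 39.5.

39.5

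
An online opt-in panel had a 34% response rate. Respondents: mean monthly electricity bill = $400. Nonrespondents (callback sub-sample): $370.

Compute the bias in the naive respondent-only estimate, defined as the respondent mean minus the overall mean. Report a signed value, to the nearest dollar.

+$20

Nonresponse fraction = 1 − 0.34 = 0.66.
Bias = (nonresponse fraction) × (respondent mean − nonrespondent mean)
     = 0.66 × (400 − 370) = 0.66 × 30 = 19.8.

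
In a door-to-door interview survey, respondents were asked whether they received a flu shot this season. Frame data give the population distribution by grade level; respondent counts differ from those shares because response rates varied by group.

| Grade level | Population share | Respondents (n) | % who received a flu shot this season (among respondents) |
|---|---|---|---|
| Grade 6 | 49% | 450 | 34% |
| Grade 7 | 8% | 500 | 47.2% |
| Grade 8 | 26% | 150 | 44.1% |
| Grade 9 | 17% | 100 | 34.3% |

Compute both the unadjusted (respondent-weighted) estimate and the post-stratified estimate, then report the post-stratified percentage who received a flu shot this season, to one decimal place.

37.7%

Unadjusted (pooled respondent) estimate weights by respondent counts:
  (450/1200)×34 + (500/1200)×47.2 + (150/1200)×44.1 + (100/1200)×34.3 = 40.7875%
Reweighting by population grade level shares:
  0.49×34 + 0.08×47.2 + 0.26×44.1 + 0.17×34.3 = 37.733%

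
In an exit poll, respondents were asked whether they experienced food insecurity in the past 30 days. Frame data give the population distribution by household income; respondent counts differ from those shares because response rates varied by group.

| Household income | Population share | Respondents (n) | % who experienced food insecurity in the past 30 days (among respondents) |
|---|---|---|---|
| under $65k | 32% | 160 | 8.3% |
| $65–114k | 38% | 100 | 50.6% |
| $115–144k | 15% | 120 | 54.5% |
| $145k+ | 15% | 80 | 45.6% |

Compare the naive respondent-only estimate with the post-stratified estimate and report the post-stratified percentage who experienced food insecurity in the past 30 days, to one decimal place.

36.9%

Naive respondent-only estimate (weights = respondent counts):
  (160/460)×8.3 + (100/460)×50.6 + (120/460)×54.5 + (80/460)×45.6 = 36.0348%
Post-stratifying to population shares instead:
  0.32×8.3 + 0.38×50.6 + 0.15×54.5 + 0.15×45.6 = 36.899%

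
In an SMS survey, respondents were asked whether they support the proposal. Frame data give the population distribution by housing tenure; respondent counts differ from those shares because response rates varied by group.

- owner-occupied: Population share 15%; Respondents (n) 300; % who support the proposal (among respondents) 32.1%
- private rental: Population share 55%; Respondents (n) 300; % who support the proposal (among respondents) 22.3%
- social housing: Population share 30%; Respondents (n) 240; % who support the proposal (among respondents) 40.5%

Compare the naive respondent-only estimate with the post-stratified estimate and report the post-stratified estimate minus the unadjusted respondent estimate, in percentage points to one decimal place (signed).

Without adjustment, the pooled respondent share is:
  (300/840)×32.1 + (300/840)×22.3 + (240/840)×40.5 = 31%
Post-stratified estimate weights by population shares:
  0.15×32.1 + 0.55×22.3 + 0.3×40.5 = 29.23%
Difference = 29.23 − 31 = -1.77 pp.

-1.8 percentage points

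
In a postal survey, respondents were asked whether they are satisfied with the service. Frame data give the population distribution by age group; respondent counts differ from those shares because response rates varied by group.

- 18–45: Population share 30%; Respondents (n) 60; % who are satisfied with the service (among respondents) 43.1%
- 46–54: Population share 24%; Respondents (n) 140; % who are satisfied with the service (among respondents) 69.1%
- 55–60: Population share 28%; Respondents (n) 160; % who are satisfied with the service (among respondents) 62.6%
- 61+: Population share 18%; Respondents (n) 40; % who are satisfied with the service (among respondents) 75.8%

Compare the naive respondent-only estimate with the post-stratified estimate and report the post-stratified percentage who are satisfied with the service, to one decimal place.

Without adjustment, the pooled respondent share is:
  (60/400)×43.1 + (140/400)×69.1 + (160/400)×62.6 + (40/400)×75.8 = 63.27%
Post-stratified estimate weights by population shares:
  0.3×43.1 + 0.24×69.1 + 0.28×62.6 + 0.18×75.8 = 60.686%

60.7%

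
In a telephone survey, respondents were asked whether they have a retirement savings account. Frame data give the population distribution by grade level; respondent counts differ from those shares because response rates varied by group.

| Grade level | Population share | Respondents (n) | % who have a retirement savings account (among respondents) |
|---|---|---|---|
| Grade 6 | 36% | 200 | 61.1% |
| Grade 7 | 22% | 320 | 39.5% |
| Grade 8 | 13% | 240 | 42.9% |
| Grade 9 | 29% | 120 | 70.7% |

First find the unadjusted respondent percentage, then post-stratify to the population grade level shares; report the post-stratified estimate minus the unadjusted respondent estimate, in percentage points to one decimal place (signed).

+7.2 percentage points

Without adjustment, the pooled respondent share is:
  (200/880)×61.1 + (320/880)×39.5 + (240/880)×42.9 + (120/880)×70.7 = 49.5909%
Reweighting by population grade level shares:
  0.36×61.1 + 0.22×39.5 + 0.13×42.9 + 0.29×70.7 = 56.766%
Difference = 56.766 − 49.5909 = 7.1751 pp.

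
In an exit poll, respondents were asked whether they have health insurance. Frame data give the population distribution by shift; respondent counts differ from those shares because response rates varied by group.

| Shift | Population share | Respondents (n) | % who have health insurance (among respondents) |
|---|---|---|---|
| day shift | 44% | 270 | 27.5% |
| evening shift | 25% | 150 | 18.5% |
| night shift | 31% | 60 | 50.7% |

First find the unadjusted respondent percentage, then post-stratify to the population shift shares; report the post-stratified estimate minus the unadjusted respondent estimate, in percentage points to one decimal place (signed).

+4.9 percentage points

Without adjustment, the pooled respondent share is:
  (270/480)×27.5 + (150/480)×18.5 + (60/480)×50.7 = 27.5875%
Post-stratified estimate weights by population shares:
  0.44×27.5 + 0.25×18.5 + 0.31×50.7 = 32.442%
Difference = 32.442 − 27.5875 = 4.8545 pp.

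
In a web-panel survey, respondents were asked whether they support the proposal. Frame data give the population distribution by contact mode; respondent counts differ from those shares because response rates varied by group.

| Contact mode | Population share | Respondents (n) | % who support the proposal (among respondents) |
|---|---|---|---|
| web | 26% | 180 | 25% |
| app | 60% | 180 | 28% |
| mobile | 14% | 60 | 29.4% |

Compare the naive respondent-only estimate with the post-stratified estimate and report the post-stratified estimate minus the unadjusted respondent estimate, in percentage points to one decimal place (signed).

+0.5 percentage points

Unadjusted (pooled respondent) estimate weights by respondent counts:
  (180/420)×25 + (180/420)×28 + (60/420)×29.4 = 26.9143%
Post-stratifying to population shares instead:
  0.26×25 + 0.6×28 + 0.14×29.4 = 27.416%
Difference = 27.416 − 26.9143 = 0.5017 pp.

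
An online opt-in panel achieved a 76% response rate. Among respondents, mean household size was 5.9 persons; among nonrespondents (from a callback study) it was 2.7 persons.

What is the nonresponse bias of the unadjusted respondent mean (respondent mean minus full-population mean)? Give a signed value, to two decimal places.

Nonresponse fraction = 1 − 0.76 = 0.24.
Bias = (nonresponse fraction) × (respondent mean − nonrespondent mean)
     = 0.24 × (5.9 − 2.7) = 0.24 × 3.2 = 0.768.

+0.77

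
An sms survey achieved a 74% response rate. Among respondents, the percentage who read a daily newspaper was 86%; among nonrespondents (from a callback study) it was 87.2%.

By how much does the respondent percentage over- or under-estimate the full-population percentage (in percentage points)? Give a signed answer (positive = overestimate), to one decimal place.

-0.3 percentage points

Nonresponse fraction = 1 − 0.74 = 0.26.
Bias = (nonresponse fraction) × (respondent percentage − nonrespondent percentage)
     = 0.26 × (86 − 87.2) = 0.26 × -1.2 = -0.312.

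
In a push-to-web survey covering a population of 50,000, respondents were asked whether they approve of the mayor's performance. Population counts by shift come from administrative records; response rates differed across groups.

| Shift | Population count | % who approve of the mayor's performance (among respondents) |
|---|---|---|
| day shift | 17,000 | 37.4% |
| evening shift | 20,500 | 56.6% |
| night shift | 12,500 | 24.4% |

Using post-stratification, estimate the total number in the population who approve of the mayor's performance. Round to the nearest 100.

Estimated count per cell = population count × respondent percentage:
  day shift: 17,000 × 37.4% = 6358
  evening shift: 20,500 × 56.6% = 11,603
  night shift: 12,500 × 24.4% = 3050
Estimated total = 21,011 → 21,000.

21,000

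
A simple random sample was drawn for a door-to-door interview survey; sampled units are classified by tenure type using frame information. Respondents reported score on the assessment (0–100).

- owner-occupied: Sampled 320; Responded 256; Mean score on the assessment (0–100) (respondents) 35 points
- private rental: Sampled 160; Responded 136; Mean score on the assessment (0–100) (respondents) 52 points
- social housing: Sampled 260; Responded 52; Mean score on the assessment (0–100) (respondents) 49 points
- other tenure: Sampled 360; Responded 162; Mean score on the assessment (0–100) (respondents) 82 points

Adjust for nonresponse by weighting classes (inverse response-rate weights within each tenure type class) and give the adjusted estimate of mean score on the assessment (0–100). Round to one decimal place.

Response rates by class: owner-occupied 256/320 = 80%, private rental 136/160 = 85%, social housing 52/260 = 20%, other tenure 162/360 = 45%.
Inverse-response-rate weighting restores each class to its sampled count, so class totals weight by n_sampled:
  owner-occupied: 320 × 35 = 11,200
  private rental: 160 × 52 = 8320
  social housing: 260 × 49 = 12,740
  other tenure: 360 × 82 = 29,520
Adjusted estimate = 61,780 / 1,100 = 56.1636 → 56.2.

56.2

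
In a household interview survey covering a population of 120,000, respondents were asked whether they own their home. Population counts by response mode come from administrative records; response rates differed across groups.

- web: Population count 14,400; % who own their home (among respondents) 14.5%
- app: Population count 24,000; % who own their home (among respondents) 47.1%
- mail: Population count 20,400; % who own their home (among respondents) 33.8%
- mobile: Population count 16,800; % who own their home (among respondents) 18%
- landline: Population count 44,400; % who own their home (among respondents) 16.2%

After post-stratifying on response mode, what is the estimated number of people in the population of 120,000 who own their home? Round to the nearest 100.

30,500

Apply each group's respondent rate to its population count:
  web: 14,400 × 14.5% = 2088
  app: 24,000 × 47.1% = 11,304
  mail: 20,400 × 33.8% = 6895.2
  mobile: 16,800 × 18% = 3024
  landline: 44,400 × 16.2% = 7192.8
Estimated total = 30,504 → 30,500.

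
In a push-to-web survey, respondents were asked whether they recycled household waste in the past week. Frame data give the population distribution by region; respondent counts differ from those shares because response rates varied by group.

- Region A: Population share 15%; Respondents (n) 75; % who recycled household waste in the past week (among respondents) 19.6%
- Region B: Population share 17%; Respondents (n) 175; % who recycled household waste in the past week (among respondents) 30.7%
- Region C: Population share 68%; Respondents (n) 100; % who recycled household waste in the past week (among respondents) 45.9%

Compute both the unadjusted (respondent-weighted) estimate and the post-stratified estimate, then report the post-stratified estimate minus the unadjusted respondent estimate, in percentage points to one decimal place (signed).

Unadjusted (pooled respondent) estimate weights by respondent counts:
  (75/350)×19.6 + (175/350)×30.7 + (100/350)×45.9 = 32.6643%
Post-stratified estimate weights by population shares:
  0.15×19.6 + 0.17×30.7 + 0.68×45.9 = 39.371%
Difference = 39.371 − 32.6643 = 6.7067 pp.

+6.7 percentage points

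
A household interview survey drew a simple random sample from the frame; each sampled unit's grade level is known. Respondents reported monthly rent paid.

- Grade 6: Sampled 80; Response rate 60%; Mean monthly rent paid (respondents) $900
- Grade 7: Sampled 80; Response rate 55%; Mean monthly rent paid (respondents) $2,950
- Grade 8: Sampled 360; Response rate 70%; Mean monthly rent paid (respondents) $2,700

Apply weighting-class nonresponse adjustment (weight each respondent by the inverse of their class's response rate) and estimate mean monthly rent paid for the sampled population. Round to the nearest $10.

$2,460

With weight = n_sampled/n_responded per class, the weighted class total is n_sampled:
  Grade 6: 80 × 900 = 72,000
  Grade 7: 80 × 2950 = 236,000
  Grade 8: 360 × 2700 = 972,000
Adjusted estimate = 1,280,000 / 520 = 2461.54 → $2,460.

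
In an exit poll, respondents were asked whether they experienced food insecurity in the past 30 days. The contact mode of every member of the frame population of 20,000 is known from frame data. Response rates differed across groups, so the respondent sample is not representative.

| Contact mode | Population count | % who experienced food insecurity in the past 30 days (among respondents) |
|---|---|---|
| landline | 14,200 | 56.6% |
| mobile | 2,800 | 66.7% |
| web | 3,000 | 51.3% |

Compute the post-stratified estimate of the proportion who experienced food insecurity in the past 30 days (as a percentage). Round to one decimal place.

57.2%

Each cell contributes population-share × respondent value:
  landline: (14,200/20,000) × 56.6 = 40.186
  mobile: (2,800/20,000) × 66.7 = 9.338
  web: (3,000/20,000) × 51.3 = 7.695
Post-stratified estimate = 57.219 → 57.2%.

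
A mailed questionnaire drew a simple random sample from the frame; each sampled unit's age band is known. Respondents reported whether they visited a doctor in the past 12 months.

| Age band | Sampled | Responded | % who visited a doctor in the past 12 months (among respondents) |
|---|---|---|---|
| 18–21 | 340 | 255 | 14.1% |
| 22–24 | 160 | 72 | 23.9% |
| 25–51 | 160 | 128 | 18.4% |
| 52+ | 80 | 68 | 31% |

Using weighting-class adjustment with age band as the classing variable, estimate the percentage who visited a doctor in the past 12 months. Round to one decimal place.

Class response rates: 18–21 255/340 = 75%, 22–24 72/160 = 45%, 25–51 128/160 = 80%, 52+ 68/80 = 85%.
Weighting each respondent by the inverse class response rate inflates each class back to its sampled size, so the class weight is n_sampled:
  18–21: 340 × 14.1 = 4794
  22–24: 160 × 23.9 = 3824
  25–51: 160 × 18.4 = 2944
  52+: 80 × 31 = 2480
Adjusted estimate = 14,042 / 740 = 18.9757 → 19.0%.

19.0%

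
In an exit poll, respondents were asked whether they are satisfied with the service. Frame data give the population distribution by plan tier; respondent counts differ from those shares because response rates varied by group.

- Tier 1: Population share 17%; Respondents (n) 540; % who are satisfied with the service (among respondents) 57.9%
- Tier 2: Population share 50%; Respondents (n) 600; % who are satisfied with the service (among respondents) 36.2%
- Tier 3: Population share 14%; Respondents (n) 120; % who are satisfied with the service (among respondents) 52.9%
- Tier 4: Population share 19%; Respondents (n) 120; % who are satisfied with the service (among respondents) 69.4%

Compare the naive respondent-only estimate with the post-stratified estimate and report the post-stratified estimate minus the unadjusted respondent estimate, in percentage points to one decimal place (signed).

Unadjusted (pooled respondent) estimate weights by respondent counts:
  (540/1380)×57.9 + (600/1380)×36.2 + (120/1380)×52.9 + (120/1380)×69.4 = 49.0304%
Post-stratifying to population shares instead:
  0.17×57.9 + 0.5×36.2 + 0.14×52.9 + 0.19×69.4 = 48.535%
Difference = 48.535 − 49.0304 = -0.4954 pp.

-0.5 percentage points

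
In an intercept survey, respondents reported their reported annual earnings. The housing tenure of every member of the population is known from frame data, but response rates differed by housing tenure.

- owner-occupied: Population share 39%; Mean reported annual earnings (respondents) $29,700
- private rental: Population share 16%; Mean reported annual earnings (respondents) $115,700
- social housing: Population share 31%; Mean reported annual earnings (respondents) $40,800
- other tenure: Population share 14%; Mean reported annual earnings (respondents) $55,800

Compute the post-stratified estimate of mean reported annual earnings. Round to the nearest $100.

Each cell contributes population-share × respondent value:
  owner-occupied: 0.39 × 29,700 = 11,583
  private rental: 0.16 × 115,700 = 18,512
  social housing: 0.31 × 40,800 = 12,648
  other tenure: 0.14 × 55,800 = 7812
Post-stratified estimate = 50,555 → $50,600.

$50,600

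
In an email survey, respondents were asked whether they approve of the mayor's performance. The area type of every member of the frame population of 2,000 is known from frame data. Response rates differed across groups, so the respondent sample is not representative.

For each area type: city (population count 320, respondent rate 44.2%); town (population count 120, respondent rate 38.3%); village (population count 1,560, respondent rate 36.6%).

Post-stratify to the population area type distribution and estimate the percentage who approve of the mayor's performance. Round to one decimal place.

Post-stratification weights by population share, not respondent share:
  city: (320/2,000) × 44.2 = 7.072
  town: (120/2,000) × 38.3 = 2.298
  village: (1,560/2,000) × 36.6 = 28.548
Post-stratified estimate = 37.918 → 37.9%.

37.9%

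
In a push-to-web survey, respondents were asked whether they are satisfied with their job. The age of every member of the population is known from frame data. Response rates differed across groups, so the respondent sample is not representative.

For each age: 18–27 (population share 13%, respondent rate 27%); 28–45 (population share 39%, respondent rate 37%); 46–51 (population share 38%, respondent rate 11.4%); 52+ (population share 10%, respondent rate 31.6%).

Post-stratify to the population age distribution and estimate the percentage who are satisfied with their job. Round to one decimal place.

Reweight to the known age distribution:
  18–27: 0.13 × 27 = 3.51
  28–45: 0.39 × 37 = 14.43
  46–51: 0.38 × 11.4 = 4.332
  52+: 0.1 × 31.6 = 3.16
Post-stratified estimate = 25.432 → 25.4%.

25.4%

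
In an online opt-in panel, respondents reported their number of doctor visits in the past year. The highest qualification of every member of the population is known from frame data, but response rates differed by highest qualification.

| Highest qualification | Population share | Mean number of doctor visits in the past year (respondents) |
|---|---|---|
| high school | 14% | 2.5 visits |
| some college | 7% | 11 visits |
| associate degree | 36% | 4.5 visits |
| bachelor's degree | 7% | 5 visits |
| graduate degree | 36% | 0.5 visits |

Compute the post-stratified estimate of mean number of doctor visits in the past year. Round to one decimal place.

Post-stratification weights by population share, not respondent share:
  high school: 0.14 × 2.5 = 0.35
  some college: 0.07 × 11 = 0.77
  associate degree: 0.36 × 4.5 = 1.62
  bachelor's degree: 0.07 × 5 = 0.35
  graduate degree: 0.36 × 0.5 = 0.18
Post-stratified estimate = 3.27 → 3.3.

3.3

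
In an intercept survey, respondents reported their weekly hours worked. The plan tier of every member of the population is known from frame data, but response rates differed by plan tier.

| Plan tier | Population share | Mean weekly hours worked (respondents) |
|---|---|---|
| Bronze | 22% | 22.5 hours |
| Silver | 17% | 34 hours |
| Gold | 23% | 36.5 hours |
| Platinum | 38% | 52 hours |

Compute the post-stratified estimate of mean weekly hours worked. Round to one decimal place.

Each cell contributes population-share × respondent value:
  Bronze: 0.22 × 22.5 = 4.95
  Silver: 0.17 × 34 = 5.78
  Gold: 0.23 × 36.5 = 8.395
  Platinum: 0.38 × 52 = 19.76
Post-stratified estimate = 38.885 → 38.9.

38.9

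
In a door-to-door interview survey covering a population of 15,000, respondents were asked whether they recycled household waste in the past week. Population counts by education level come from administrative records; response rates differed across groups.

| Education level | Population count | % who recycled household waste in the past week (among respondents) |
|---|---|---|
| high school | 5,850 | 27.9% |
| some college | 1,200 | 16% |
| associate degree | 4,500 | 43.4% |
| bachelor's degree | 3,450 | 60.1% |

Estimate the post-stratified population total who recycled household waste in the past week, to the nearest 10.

5,850

Each cell contributes its population count × the respondent rate:
  high school: 5,850 × 27.9% = 1632.15
  some college: 1,200 × 16% = 192
  associate degree: 4,500 × 43.4% = 1953
  bachelor's degree: 3,450 × 60.1% = 2073.45
Estimated total = 5850.6 → 5,850.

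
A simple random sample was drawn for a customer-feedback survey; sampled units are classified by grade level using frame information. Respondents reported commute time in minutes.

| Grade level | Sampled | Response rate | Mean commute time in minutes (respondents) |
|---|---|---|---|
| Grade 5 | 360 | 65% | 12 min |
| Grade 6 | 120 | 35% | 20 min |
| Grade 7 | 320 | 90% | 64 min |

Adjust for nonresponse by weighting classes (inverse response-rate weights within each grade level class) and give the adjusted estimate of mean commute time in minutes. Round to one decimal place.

34.0

Inverse-response-rate weighting restores each class to its sampled count, so class totals weight by n_sampled:
  Grade 5: 360 × 12 = 4320
  Grade 6: 120 × 20 = 2400
  Grade 7: 320 × 64 = 20,480
Adjusted estimate = 27,200 / 800 = 34 → 34.0.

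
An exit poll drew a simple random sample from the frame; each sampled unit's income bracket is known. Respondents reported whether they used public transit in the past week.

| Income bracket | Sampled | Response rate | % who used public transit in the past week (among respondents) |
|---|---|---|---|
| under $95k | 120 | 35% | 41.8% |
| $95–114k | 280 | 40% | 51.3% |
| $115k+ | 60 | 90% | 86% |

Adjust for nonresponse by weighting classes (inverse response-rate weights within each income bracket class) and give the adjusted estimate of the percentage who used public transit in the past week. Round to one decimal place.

53.3%

With weight = n_sampled/n_responded per class, the weighted class total is n_sampled:
  under $95k: 120 × 41.8 = 5016
  $95–114k: 280 × 51.3 = 14,364
  $115k+: 60 × 86 = 5160
Adjusted estimate = 24,540 / 460 = 53.3478 → 53.3%.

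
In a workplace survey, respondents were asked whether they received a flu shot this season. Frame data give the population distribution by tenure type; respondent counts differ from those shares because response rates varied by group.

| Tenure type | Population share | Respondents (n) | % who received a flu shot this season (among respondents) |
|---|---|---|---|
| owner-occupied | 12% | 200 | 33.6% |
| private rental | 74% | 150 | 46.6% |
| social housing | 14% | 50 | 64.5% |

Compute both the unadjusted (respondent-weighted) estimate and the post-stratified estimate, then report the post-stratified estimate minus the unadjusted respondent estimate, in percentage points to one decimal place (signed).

Without adjustment, the pooled respondent share is:
  (200/400)×33.6 + (150/400)×46.6 + (50/400)×64.5 = 42.3375%
Post-stratifying to population shares instead:
  0.12×33.6 + 0.74×46.6 + 0.14×64.5 = 47.546%
Difference = 47.546 − 42.3375 = 5.2085 pp.

+5.2 percentage points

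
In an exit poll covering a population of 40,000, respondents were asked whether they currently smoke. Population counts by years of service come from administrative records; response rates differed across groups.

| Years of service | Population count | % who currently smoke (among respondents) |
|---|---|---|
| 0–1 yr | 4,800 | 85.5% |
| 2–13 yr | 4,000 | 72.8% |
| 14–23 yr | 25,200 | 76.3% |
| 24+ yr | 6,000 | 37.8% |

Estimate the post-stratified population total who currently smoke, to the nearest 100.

28,500

Each cell contributes its population count × the respondent rate:
  0–1 yr: 4,800 × 85.5% = 4104
  2–13 yr: 4,000 × 72.8% = 2912
  14–23 yr: 25,200 × 76.3% = 19227.6
  24+ yr: 6,000 × 37.8% = 2268
Estimated total = 28511.6 → 28,500.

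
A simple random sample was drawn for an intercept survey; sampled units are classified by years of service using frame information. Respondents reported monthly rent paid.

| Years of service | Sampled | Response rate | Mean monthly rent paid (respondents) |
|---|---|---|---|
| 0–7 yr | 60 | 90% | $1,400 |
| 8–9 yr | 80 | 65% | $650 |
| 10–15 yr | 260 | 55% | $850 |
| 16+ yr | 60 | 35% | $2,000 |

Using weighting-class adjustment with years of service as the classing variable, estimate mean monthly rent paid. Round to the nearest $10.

$1,040

Weighting each respondent by the inverse class response rate inflates each class back to its sampled size, so the class weight is n_sampled:
  0–7 yr: 60 × 1400 = 84,000
  8–9 yr: 80 × 650 = 52,000
  10–15 yr: 260 × 850 = 221,000
  16+ yr: 60 × 2000 = 120,000
Adjusted estimate = 477,000 / 460 = 1036.96 → $1,040.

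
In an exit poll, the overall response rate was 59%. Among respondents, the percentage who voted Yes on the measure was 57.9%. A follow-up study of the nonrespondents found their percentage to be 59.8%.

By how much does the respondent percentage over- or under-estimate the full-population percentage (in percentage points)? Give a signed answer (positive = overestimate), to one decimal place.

-0.8 percentage points

Nonresponse fraction = 1 − 0.59 = 0.41.
Bias = (nonresponse fraction) × (respondent percentage − nonrespondent percentage)
     = 0.41 × (57.9 − 59.8) = 0.41 × -1.9 = -0.779.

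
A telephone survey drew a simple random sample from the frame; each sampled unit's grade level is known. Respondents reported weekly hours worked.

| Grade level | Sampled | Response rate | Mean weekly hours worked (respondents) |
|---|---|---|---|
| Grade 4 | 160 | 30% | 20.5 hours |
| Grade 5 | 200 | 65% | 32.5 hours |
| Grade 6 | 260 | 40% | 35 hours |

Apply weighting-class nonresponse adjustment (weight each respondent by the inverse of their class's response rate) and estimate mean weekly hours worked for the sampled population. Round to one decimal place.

30.5

Each respondent's weight = sampled/responded in their class; summing within a class gives n_sampled, so:
  Grade 4: 160 × 20.5 = 3280
  Grade 5: 200 × 32.5 = 6500
  Grade 6: 260 × 35 = 9100
Adjusted estimate = 18,880 / 620 = 30.4516 → 30.5.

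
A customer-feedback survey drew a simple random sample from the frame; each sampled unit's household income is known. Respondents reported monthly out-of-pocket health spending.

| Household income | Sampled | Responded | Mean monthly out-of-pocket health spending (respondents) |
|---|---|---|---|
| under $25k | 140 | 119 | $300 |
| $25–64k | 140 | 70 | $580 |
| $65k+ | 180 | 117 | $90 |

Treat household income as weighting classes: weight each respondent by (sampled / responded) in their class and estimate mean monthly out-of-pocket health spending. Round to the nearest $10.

Class response rates: under $25k 119/140 = 85%, $25–64k 70/140 = 50%, $65k+ 117/180 = 65%.
With weight = n_sampled/n_responded per class, the weighted class total is n_sampled:
  under $25k: 140 × 300 = 42,000
  $25–64k: 140 × 580 = 81,200
  $65k+: 180 × 90 = 16,200
Adjusted estimate = 139,400 / 460 = 303.043 → $300.

$300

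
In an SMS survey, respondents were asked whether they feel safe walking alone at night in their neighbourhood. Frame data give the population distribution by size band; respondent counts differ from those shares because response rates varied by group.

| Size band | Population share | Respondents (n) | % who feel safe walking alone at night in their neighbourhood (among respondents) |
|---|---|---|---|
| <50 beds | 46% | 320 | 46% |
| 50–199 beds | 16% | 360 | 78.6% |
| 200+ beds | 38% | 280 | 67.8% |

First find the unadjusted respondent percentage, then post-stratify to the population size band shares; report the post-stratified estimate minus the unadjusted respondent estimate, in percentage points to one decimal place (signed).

Without adjustment, the pooled respondent share is:
  (320/960)×46 + (360/960)×78.6 + (280/960)×67.8 = 64.5833%
Reweighting by population size band shares:
  0.46×46 + 0.16×78.6 + 0.38×67.8 = 59.5%
Difference = 59.5 − 64.5833 = -5.0833 pp.

-5.1 percentage points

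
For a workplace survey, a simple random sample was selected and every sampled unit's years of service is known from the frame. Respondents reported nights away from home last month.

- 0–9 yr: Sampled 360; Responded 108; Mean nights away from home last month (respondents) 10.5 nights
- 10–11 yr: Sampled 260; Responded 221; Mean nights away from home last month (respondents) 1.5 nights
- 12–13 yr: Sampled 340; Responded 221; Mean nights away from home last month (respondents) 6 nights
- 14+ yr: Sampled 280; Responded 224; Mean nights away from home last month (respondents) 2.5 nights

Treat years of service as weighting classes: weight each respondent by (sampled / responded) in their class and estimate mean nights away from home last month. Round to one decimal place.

Class response rates: 0–9 yr 108/360 = 30%, 10–11 yr 221/260 = 85%, 12–13 yr 221/340 = 65%, 14+ yr 224/280 = 80%.
Weighting each respondent by the inverse class response rate inflates each class back to its sampled size, so the class weight is n_sampled:
  0–9 yr: 360 × 10.5 = 3780
  10–11 yr: 260 × 1.5 = 390
  12–13 yr: 340 × 6 = 2040
  14+ yr: 280 × 2.5 = 700
Adjusted estimate = 6910 / 1,240 = 5.57258 → 5.6.

5.6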